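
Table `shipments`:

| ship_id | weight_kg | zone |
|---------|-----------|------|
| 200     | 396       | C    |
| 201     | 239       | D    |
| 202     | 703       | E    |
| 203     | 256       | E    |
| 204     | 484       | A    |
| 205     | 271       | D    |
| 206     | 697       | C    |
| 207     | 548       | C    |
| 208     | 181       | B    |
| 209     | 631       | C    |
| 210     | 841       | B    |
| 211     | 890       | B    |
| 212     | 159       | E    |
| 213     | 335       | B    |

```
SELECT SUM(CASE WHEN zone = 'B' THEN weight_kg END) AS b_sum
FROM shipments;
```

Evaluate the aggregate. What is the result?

ship_id=200: ✗
ship_id=201: ✗
ship_id=202: ✗
ship_id=203: ✗
ship_id=204: ✗
ship_id=205: ✗
ship_id=206: ✗
ship_id=207: ✗
ship_id=208: ✓ → 181
ship_id=209: ✗
ship_id=210: ✓ → 841
ship_id=211: ✓ → 890
ship_id=212: ✗
ship_id=213: ✓ → 335
b_sum = 181 + 841 + 890 + 335 = 2247

2247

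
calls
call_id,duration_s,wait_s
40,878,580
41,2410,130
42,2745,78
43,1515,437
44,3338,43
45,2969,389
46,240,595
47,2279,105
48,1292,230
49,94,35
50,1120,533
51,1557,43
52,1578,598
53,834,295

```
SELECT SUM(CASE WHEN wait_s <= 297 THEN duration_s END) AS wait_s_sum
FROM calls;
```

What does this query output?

call_id=40: ✗
call_id=41: ✓ → 2410
call_id=42: ✓ → 2745
call_id=43: ✗
call_id=44: ✓ → 3338
call_id=45: ✗
call_id=46: ✗
call_id=47: ✓ → 2279
call_id=48: ✓ → 1292
call_id=49: ✓ → 94
call_id=50: ✗
call_id=51: ✓ → 1557
call_id=52: ✗
call_id=53: ✓ → 834
wait_s_sum = 2410 + 2745 + 3338 + 2279 + 1292 + 94 + 1557 + 834 = 14549

14549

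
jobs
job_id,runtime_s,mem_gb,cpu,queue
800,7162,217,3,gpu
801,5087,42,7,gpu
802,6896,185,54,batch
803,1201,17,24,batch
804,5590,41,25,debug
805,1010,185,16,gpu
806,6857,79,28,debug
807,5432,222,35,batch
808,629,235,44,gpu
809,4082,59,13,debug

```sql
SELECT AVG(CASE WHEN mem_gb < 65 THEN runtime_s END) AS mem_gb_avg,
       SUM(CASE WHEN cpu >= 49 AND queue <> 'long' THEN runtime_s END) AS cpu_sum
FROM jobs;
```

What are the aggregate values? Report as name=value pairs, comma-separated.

[mem_gb_avg: mem_gb < 65]
job_id=800: ✗
job_id=801: ✓ → 5087
job_id=802: ✗
job_id=803: ✓ → 1201
job_id=804: ✓ → 5590
job_id=805: ✗
job_id=806: ✗
job_id=807: ✗
job_id=808: ✗
job_id=809: ✓ → 4082
mem_gb_avg = (5087 + 1201 + 5590 + 4082) / 4 = 3990
—
[cpu_sum: cpu >= 49 AND queue <> 'long']
job_id=800: ✗
job_id=801: ✗
job_id=802: ✓ → 6896
job_id=803: ✗
job_id=804: ✗
job_id=805: ✗
job_id=806: ✗
job_id=807: ✗
job_id=808: ✗
job_id=809: ✗
cpu_sum = 6896

mem_gb_avg=3990, cpu_sum=6896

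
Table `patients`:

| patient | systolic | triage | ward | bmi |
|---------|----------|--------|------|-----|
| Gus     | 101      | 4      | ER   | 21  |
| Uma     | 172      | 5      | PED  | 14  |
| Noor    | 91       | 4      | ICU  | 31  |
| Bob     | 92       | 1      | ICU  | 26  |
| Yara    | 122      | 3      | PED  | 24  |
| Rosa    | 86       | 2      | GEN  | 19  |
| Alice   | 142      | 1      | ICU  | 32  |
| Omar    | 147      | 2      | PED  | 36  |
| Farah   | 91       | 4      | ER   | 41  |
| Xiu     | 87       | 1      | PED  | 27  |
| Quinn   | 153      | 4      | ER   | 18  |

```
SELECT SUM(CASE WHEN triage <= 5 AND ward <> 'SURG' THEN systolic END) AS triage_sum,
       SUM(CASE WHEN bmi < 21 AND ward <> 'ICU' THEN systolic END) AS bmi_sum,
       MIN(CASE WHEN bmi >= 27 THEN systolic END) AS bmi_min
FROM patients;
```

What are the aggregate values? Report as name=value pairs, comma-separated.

triage_sum=1284, bmi_sum=411, bmi_min=87

[triage_sum: triage <= 5 AND ward <> 'SURG']
patient=Gus: ✓ → 101
patient=Uma: ✓ → 172
patient=Noor: ✓ → 91
patient=Bob: ✓ → 92
patient=Yara: ✓ → 122
patient=Rosa: ✓ → 86
patient=Alice: ✓ → 142
patient=Omar: ✓ → 147
patient=Farah: ✓ → 91
patient=Xiu: ✓ → 87
patient=Quinn: ✓ → 153
triage_sum = 101 + 172 + 91 + 92 + 122 + 86 + 142 + 147 + 91 + 87 + 153 = 1284
—
[bmi_sum: bmi < 21 AND ward <> 'ICU']
patient=Gus: ✗
patient=Uma: ✓ → 172
patient=Noor: ✗
patient=Bob: ✗
patient=Yara: ✗
patient=Rosa: ✓ → 86
patient=Alice: ✗
patient=Omar: ✗
patient=Farah: ✗
patient=Xiu: ✗
patient=Quinn: ✓ → 153
bmi_sum = 172 + 86 + 153 = 411
—
[bmi_min: bmi >= 27]
patient=Gus: ✗
patient=Uma: ✗
patient=Noor: ✓ → 91
patient=Bob: ✗
patient=Yara: ✗
patient=Rosa: ✗
patient=Alice: ✓ → 142
patient=Omar: ✓ → 147
patient=Farah: ✓ → 91
patient=Xiu: ✓ → 87
patient=Quinn: ✗
bmi_min = MIN(91, 142, 147, 91, 87) = 87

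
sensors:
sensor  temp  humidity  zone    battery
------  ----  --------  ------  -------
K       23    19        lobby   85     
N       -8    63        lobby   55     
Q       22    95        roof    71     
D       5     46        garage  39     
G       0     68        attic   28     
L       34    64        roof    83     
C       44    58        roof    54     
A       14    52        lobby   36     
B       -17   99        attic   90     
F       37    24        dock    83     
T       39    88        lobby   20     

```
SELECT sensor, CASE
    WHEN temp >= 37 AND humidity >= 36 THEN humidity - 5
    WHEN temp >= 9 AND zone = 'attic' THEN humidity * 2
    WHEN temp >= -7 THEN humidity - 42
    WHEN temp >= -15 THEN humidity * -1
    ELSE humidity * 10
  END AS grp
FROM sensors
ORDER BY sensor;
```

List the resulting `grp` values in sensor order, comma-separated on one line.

sensor=A: temp >= -7 → 10
sensor=B: ELSE → 990
sensor=C: temp >= 37 AND humidity >= 36 → 53
sensor=D: temp >= -7 → 4
sensor=F: temp >= -7 → -18
sensor=G: temp >= -7 → 26
sensor=K: temp >= -7 → -23
sensor=L: temp >= -7 → 22
sensor=N: temp >= -15 → -63
sensor=Q: temp >= -7 → 53
sensor=T: temp >= 37 AND humidity >= 36 → 83

10, 990, 53, 4, -18, 26, -23, 22, -63, 53, 83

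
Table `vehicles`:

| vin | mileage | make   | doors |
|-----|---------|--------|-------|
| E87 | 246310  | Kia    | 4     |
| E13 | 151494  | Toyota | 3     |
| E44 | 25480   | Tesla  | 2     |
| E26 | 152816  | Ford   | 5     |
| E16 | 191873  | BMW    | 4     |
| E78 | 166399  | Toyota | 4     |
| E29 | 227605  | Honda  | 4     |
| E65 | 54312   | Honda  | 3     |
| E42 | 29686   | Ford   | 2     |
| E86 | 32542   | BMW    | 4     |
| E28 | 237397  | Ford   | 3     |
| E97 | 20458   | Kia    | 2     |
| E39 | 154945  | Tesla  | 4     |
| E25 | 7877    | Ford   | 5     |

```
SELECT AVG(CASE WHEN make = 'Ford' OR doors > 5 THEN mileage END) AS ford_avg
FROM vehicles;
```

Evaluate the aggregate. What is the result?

106944

vin=E87: ✗
vin=E13: ✗
vin=E44: ✗
vin=E26: ✓ → 152816
vin=E16: ✗
vin=E78: ✗
vin=E29: ✗
vin=E65: ✗
vin=E42: ✓ → 29686
vin=E86: ✗
vin=E28: ✓ → 237397
vin=E97: ✗
vin=E39: ✗
vin=E25: ✓ → 7877
ford_avg = (152816 + 29686 + 237397 + 7877) / 4 = 106944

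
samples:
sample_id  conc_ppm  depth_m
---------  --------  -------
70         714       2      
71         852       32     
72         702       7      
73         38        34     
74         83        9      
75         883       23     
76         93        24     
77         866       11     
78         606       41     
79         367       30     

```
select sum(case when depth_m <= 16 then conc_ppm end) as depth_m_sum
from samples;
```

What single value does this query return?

sample_id=70: ✓ → 714
sample_id=71: ✗
sample_id=72: ✓ → 702
sample_id=73: ✗
sample_id=74: ✓ → 83
sample_id=75: ✗
sample_id=76: ✗
sample_id=77: ✓ → 866
sample_id=78: ✗
sample_id=79: ✗
depth_m_sum = 714 + 702 + 83 + 866 = 2365

2365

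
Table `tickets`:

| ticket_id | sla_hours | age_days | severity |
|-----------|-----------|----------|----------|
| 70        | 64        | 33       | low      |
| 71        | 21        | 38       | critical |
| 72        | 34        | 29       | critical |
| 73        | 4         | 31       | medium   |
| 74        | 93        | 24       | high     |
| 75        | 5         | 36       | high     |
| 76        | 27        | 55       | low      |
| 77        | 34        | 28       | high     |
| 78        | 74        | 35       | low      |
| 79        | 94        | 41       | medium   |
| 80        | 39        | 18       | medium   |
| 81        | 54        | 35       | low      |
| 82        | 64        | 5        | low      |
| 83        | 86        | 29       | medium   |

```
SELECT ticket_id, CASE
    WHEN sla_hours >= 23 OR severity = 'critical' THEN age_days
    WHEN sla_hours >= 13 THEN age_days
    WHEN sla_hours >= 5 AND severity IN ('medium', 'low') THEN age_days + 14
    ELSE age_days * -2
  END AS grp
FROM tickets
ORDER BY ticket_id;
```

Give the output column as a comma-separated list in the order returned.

ticket_id=70: sla_hours >= 23 OR severity = 'critical' → 33
ticket_id=71: sla_hours >= 23 OR severity = 'critical' → 38
ticket_id=72: sla_hours >= 23 OR severity = 'critical' → 29
ticket_id=73: ELSE → -62
ticket_id=74: sla_hours >= 23 OR severity = 'critical' → 24
ticket_id=75: ELSE → -72
ticket_id=76: sla_hours >= 23 OR severity = 'critical' → 55
ticket_id=77: sla_hours >= 23 OR severity = 'critical' → 28
ticket_id=78: sla_hours >= 23 OR severity = 'critical' → 35
ticket_id=79: sla_hours >= 23 OR severity = 'critical' → 41
ticket_id=80: sla_hours >= 23 OR severity = 'critical' → 18
ticket_id=81: sla_hours >= 23 OR severity = 'critical' → 35
ticket_id=82: sla_hours >= 23 OR severity = 'critical' → 5
ticket_id=83: sla_hours >= 23 OR severity = 'critical' → 29

33, 38, 29, -62, 24, -72, 55, 28, 35, 41, 18, 35, 5, 29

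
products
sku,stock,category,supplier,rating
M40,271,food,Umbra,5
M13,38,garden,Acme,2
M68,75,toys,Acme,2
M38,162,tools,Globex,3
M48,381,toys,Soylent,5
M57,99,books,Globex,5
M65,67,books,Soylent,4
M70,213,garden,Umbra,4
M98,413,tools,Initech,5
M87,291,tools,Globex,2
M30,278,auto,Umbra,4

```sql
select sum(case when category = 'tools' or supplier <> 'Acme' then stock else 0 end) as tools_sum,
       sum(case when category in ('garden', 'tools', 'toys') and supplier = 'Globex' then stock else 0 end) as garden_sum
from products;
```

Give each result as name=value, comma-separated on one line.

[tools_sum: category = 'tools' or supplier <> 'Acme']
sku=M40: ✓ → 271
sku=M13: ✗
sku=M68: ✗
sku=M38: ✓ → 162
sku=M48: ✓ → 381
sku=M57: ✓ → 99
sku=M65: ✓ → 67
sku=M70: ✓ → 213
sku=M98: ✓ → 413
sku=M87: ✓ → 291
sku=M30: ✓ → 278
tools_sum = 271 + 162 + 381 + 99 + 67 + 213 + 413 + 291 + 278 = 2175
—
[garden_sum: category in ('garden', 'tools', 'toys') and supplier = 'Globex']
sku=M40: ✗
sku=M13: ✗
sku=M68: ✗
sku=M38: ✓ → 162
sku=M48: ✗
sku=M57: ✗
sku=M65: ✗
sku=M70: ✗
sku=M98: ✗
sku=M87: ✓ → 291
sku=M30: ✗
garden_sum = 162 + 291 = 453

tools_sum=2175, garden_sum=453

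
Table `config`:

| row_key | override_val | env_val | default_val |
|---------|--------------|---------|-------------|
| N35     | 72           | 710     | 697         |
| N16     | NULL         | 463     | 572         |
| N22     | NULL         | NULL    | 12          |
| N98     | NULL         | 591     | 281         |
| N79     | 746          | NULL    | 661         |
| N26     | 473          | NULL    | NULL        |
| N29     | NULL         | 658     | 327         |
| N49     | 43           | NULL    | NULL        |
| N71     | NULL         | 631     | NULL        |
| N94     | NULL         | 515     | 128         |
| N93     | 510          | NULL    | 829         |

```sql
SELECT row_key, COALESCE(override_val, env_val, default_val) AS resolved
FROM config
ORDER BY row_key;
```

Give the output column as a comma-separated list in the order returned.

463, 12, 473, 658, 72, 43, 631, 746, 510, 515, 591

row_key=N16: override_val=NULL, env_val=463 → 463
row_key=N22: override_val=NULL, env_val=NULL, default_val=12 → 12
row_key=N26: override_val=473 → 473
row_key=N29: override_val=NULL, env_val=658 → 658
row_key=N35: override_val=72 → 72
row_key=N49: override_val=43 → 43
row_key=N71: override_val=NULL, env_val=631 → 631
row_key=N79: override_val=746 → 746
row_key=N93: override_val=510 → 510
row_key=N94: override_val=NULL, env_val=515 → 515
row_key=N98: override_val=NULL, env_val=591 → 591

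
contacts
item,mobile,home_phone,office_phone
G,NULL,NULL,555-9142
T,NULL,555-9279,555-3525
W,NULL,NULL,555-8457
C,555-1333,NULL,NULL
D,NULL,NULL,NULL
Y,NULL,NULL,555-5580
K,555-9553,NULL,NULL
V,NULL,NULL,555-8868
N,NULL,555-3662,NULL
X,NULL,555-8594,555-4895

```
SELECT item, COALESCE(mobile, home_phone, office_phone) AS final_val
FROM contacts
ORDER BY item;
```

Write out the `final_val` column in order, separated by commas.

item=C: mobile=555-1333 → 555-1333
item=D: mobile=NULL, home_phone=NULL, office_phone=NULL (all NULL) → NULL
item=G: mobile=NULL, home_phone=NULL, office_phone=555-9142 → 555-9142
item=K: mobile=555-9553 → 555-9553
item=N: mobile=NULL, home_phone=555-3662 → 555-3662
item=T: mobile=NULL, home_phone=555-9279 → 555-9279
item=V: mobile=NULL, home_phone=NULL, office_phone=555-8868 → 555-8868
item=W: mobile=NULL, home_phone=NULL, office_phone=555-8457 → 555-8457
item=X: mobile=NULL, home_phone=555-8594 → 555-8594
item=Y: mobile=NULL, home_phone=NULL, office_phone=555-5580 → 555-5580

555-1333, NULL, 555-9142, 555-9553, 555-3662, 555-9279, 555-8868, 555-8457, 555-8594, 555-5580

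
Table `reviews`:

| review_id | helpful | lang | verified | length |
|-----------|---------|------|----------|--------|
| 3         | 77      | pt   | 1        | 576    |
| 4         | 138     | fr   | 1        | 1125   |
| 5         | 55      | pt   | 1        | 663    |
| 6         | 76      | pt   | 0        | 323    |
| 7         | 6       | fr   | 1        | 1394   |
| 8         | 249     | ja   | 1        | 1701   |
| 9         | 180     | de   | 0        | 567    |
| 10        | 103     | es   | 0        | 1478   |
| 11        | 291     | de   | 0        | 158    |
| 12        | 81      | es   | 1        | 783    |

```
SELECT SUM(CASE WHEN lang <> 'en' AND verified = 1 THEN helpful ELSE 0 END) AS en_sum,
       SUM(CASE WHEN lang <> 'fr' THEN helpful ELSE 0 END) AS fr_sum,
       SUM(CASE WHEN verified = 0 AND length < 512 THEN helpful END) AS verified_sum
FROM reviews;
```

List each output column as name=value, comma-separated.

[en_sum: lang <> 'en' AND verified = 1]
review_id=3: ✓ → 77
review_id=4: ✓ → 138
review_id=5: ✓ → 55
review_id=6: ✗
review_id=7: ✓ → 6
review_id=8: ✓ → 249
review_id=9: ✗
review_id=10: ✗
review_id=11: ✗
review_id=12: ✓ → 81
en_sum = 77 + 138 + 55 + 6 + 249 + 81 = 606
—
[fr_sum: lang <> 'fr']
review_id=3: ✓ → 77
review_id=4: ✗
review_id=5: ✓ → 55
review_id=6: ✓ → 76
review_id=7: ✗
review_id=8: ✓ → 249
review_id=9: ✓ → 180
review_id=10: ✓ → 103
review_id=11: ✓ → 291
review_id=12: ✓ → 81
fr_sum = 77 + 55 + 76 + 249 + 180 + 103 + 291 + 81 = 1112
—
[verified_sum: verified = 0 AND length < 512]
review_id=3: ✗
review_id=4: ✗
review_id=5: ✗
review_id=6: ✓ → 76
review_id=7: ✗
review_id=8: ✗
review_id=9: ✗
review_id=10: ✗
review_id=11: ✓ → 291
review_id=12: ✗
verified_sum = 76 + 291 = 367

en_sum=606, fr_sum=1112, verified_sum=367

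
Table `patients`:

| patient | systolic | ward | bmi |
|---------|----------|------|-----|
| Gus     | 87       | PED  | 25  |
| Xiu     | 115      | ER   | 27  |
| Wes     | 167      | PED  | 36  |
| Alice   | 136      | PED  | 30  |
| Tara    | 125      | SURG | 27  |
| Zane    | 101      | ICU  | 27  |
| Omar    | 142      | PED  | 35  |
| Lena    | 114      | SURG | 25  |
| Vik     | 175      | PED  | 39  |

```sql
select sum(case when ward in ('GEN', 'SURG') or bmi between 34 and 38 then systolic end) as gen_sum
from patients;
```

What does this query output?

patient=Gus: ✗
patient=Xiu: ✗
patient=Wes: ✓ → 167
patient=Alice: ✗
patient=Tara: ✓ → 125
patient=Zane: ✗
patient=Omar: ✓ → 142
patient=Lena: ✓ → 114
patient=Vik: ✗
gen_sum = 167 + 125 + 142 + 114 = 548

548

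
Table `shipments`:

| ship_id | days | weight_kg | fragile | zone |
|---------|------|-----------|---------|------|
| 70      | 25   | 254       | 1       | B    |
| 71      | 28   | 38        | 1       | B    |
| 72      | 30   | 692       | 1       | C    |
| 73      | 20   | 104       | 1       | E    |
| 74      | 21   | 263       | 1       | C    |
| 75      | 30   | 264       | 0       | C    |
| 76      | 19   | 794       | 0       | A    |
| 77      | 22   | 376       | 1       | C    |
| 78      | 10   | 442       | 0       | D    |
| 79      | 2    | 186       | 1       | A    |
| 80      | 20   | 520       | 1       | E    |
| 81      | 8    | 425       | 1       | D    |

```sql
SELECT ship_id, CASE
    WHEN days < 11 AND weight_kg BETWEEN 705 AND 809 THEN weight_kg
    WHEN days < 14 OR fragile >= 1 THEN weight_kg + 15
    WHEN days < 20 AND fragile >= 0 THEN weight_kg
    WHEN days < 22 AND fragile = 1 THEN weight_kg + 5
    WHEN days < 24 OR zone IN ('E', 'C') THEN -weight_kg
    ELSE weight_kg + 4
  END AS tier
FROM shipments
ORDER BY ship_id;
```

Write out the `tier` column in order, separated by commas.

269, 53, 707, 119, 278, -264, 794, 391, 457, 201, 535, 440

ship_id=70: days < 14 OR fragile >= 1 → 269
ship_id=71: days < 14 OR fragile >= 1 → 53
ship_id=72: days < 14 OR fragile >= 1 → 707
ship_id=73: days < 14 OR fragile >= 1 → 119
ship_id=74: days < 14 OR fragile >= 1 → 278
ship_id=75: days < 24 OR zone IN ('E', 'C') → -264
ship_id=76: days < 20 AND fragile >= 0 → 794
ship_id=77: days < 14 OR fragile >= 1 → 391
ship_id=78: days < 14 OR fragile >= 1 → 457
ship_id=79: days < 14 OR fragile >= 1 → 201
ship_id=80: days < 14 OR fragile >= 1 → 535
ship_id=81: days < 14 OR fragile >= 1 → 440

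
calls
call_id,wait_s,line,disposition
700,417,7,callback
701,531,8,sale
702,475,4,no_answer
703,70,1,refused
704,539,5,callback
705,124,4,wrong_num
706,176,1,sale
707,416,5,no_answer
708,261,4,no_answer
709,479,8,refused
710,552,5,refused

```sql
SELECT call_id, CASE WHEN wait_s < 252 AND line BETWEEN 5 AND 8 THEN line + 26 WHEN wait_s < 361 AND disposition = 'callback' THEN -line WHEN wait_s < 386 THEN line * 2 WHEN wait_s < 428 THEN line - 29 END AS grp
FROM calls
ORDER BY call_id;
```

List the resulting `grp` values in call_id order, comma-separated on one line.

call_id=700: wait_s < 428 → -22
call_id=701: (no match → NULL) → NULL
call_id=702: (no match → NULL) → NULL
call_id=703: wait_s < 386 → 2
call_id=704: (no match → NULL) → NULL
call_id=705: wait_s < 386 → 8
call_id=706: wait_s < 386 → 2
call_id=707: wait_s < 428 → -24
call_id=708: wait_s < 386 → 8
call_id=709: (no match → NULL) → NULL
call_id=710: (no match → NULL) → NULL

-22, NULL, NULL, 2, NULL, 8, 2, -24, 8, NULL, NULL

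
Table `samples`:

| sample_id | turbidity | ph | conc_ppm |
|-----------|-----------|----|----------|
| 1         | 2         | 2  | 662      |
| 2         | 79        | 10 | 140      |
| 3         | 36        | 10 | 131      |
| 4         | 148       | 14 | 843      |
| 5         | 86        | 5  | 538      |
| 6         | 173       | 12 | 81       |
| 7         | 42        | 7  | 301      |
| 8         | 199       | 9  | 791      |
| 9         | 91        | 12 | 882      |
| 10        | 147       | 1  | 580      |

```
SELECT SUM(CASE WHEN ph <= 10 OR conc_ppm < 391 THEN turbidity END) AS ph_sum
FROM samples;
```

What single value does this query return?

sample_id=1: ✓ → 2
sample_id=2: ✓ → 79
sample_id=3: ✓ → 36
sample_id=4: ✗
sample_id=5: ✓ → 86
sample_id=6: ✓ → 173
sample_id=7: ✓ → 42
sample_id=8: ✓ → 199
sample_id=9: ✗
sample_id=10: ✓ → 147
ph_sum = 2 + 79 + 36 + 86 + 173 + 42 + 199 + 147 = 764

764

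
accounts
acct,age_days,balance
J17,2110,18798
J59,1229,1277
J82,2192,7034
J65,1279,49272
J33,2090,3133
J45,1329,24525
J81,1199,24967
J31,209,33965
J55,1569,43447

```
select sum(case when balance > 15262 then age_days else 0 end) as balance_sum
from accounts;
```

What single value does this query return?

acct=J17: ✓ → 2110
acct=J59: ✗
acct=J82: ✗
acct=J65: ✓ → 1279
acct=J33: ✗
acct=J45: ✓ → 1329
acct=J81: ✓ → 1199
acct=J31: ✓ → 209
acct=J55: ✓ → 1569
balance_sum = 2110 + 1279 + 1329 + 1199 + 209 + 1569 = 7695

7695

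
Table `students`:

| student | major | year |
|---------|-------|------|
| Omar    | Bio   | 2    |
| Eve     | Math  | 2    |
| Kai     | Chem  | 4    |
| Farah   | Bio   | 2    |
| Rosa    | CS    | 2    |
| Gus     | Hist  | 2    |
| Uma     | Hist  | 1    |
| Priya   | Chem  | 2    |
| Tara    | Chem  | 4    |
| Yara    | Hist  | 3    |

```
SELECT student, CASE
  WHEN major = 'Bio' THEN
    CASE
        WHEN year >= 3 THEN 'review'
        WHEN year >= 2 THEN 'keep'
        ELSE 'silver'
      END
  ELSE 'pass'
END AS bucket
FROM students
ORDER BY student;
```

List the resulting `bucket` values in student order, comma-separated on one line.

pass, keep, pass, pass, keep, pass, pass, pass, pass, pass

student=Eve: major='Math' → outer ELSE → pass
student=Farah: major='Bio' → inner[year >= 2] → keep
student=Gus: major='Hist' → outer ELSE → pass
student=Kai: major='Chem' → outer ELSE → pass
student=Omar: major='Bio' → inner[year >= 2] → keep
student=Priya: major='Chem' → outer ELSE → pass
student=Rosa: major='CS' → outer ELSE → pass
student=Tara: major='Chem' → outer ELSE → pass
student=Uma: major='Hist' → outer ELSE → pass
student=Yara: major='Hist' → outer ELSE → pass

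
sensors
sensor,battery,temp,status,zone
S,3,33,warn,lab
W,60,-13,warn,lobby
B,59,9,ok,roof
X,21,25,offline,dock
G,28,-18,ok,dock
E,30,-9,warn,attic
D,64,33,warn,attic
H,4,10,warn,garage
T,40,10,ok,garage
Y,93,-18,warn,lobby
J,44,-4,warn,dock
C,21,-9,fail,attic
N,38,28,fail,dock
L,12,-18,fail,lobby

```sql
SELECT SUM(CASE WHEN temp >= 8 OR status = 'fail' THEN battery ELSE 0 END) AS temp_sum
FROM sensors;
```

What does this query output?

sensor=S: ✓ → 3
sensor=W: ✗
sensor=B: ✓ → 59
sensor=X: ✓ → 21
sensor=G: ✗
sensor=E: ✗
sensor=D: ✓ → 64
sensor=H: ✓ → 4
sensor=T: ✓ → 40
sensor=Y: ✗
sensor=J: ✗
sensor=C: ✓ → 21
sensor=N: ✓ → 38
sensor=L: ✓ → 12
temp_sum = 3 + 59 + 21 + 64 + 4 + 40 + 21 + 38 + 12 = 262

262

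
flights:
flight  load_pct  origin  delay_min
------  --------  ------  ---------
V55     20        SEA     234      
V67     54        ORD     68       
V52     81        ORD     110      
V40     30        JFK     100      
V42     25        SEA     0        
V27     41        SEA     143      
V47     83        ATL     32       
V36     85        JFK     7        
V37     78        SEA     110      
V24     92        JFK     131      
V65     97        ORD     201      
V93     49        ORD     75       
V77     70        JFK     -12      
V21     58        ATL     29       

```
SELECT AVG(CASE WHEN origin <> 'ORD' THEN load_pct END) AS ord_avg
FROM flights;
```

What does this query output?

58.2

flight=V55: ✓ → 20
flight=V67: ✗
flight=V52: ✗
flight=V40: ✓ → 30
flight=V42: ✓ → 25
flight=V27: ✓ → 41
flight=V47: ✓ → 83
flight=V36: ✓ → 85
flight=V37: ✓ → 78
flight=V24: ✓ → 92
flight=V65: ✗
flight=V93: ✗
flight=V77: ✓ → 70
flight=V21: ✓ → 58
ord_avg = (20 + 30 + 25 + 41 + 83 + 85 + 78 + 92 + 70 + 58) / 10 = 58.2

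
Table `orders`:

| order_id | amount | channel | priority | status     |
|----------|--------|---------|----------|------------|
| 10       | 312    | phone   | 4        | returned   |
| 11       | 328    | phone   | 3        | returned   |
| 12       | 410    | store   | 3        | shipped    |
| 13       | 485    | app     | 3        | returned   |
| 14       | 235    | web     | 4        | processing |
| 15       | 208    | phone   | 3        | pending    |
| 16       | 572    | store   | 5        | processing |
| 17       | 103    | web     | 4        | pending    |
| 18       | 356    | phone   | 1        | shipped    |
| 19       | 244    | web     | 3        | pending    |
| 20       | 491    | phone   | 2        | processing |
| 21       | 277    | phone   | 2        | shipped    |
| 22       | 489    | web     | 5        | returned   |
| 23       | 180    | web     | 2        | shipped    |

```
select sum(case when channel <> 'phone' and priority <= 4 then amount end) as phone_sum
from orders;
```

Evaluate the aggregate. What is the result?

order_id=10: ✗
order_id=11: ✗
order_id=12: ✓ → 410
order_id=13: ✓ → 485
order_id=14: ✓ → 235
order_id=15: ✗
order_id=16: ✗
order_id=17: ✓ → 103
order_id=18: ✗
order_id=19: ✓ → 244
order_id=20: ✗
order_id=21: ✗
order_id=22: ✗
order_id=23: ✓ → 180
phone_sum = 410 + 485 + 235 + 103 + 244 + 180 = 1657

1657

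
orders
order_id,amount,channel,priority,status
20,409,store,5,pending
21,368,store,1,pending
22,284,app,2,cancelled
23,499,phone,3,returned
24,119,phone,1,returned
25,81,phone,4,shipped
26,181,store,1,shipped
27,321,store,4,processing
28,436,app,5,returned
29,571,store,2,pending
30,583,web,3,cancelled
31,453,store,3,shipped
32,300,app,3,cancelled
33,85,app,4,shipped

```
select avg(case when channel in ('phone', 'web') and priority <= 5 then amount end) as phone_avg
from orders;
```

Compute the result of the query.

320.5

order_id=20: ✗
order_id=21: ✗
order_id=22: ✗
order_id=23: ✓ → 499
order_id=24: ✓ → 119
order_id=25: ✓ → 81
order_id=26: ✗
order_id=27: ✗
order_id=28: ✗
order_id=29: ✗
order_id=30: ✓ → 583
order_id=31: ✗
order_id=32: ✗
order_id=33: ✗
phone_avg = (499 + 119 + 81 + 583) / 4 = 320.5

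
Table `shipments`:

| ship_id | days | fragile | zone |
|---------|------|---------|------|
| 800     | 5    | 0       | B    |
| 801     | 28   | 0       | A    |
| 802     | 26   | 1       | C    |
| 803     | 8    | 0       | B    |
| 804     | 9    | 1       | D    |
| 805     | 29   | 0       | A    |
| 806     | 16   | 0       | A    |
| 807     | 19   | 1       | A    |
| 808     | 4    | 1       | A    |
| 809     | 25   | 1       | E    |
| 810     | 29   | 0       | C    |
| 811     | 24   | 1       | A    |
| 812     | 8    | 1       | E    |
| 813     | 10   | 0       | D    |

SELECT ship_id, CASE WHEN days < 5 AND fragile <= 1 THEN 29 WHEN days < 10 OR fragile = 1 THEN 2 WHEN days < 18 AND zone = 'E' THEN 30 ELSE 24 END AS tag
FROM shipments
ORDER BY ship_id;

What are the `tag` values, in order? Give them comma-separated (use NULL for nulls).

2, 24, 2, 2, 2, 24, 24, 2, 29, 2, 24, 2, 2, 24

ship_id=800: days < 10 OR fragile = 1 → 2
ship_id=801: ELSE → 24
ship_id=802: days < 10 OR fragile = 1 → 2
ship_id=803: days < 10 OR fragile = 1 → 2
ship_id=804: days < 10 OR fragile = 1 → 2
ship_id=805: ELSE → 24
ship_id=806: ELSE → 24
ship_id=807: days < 10 OR fragile = 1 → 2
ship_id=808: days < 5 AND fragile <= 1 → 29
ship_id=809: days < 10 OR fragile = 1 → 2
ship_id=810: ELSE → 24
ship_id=811: days < 10 OR fragile = 1 → 2
ship_id=812: days < 10 OR fragile = 1 → 2
ship_id=813: ELSE → 24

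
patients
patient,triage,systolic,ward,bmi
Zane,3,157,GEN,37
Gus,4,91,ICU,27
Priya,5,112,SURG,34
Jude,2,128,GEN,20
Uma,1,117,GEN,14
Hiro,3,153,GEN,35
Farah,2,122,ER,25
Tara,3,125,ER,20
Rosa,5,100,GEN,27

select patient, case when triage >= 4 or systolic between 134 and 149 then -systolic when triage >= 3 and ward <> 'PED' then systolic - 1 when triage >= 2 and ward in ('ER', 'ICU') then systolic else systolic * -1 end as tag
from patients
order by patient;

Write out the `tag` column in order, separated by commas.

patient=Farah: triage >= 2 and ward in ('ER', 'ICU') → 122
patient=Gus: triage >= 4 or systolic between 134 and 149 → -91
patient=Hiro: triage >= 3 and ward <> 'PED' → 152
patient=Jude: ELSE → -128
patient=Priya: triage >= 4 or systolic between 134 and 149 → -112
patient=Rosa: triage >= 4 or systolic between 134 and 149 → -100
patient=Tara: triage >= 3 and ward <> 'PED' → 124
patient=Uma: ELSE → -117
patient=Zane: triage >= 3 and ward <> 'PED' → 156

122, -91, 152, -128, -112, -100, 124, -117, 156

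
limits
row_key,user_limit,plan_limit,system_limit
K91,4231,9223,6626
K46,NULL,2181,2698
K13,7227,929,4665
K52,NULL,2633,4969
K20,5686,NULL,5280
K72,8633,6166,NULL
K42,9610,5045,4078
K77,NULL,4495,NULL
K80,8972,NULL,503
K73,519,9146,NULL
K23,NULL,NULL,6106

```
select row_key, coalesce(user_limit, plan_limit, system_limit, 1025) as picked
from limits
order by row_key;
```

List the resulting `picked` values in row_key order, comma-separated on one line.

7227, 5686, 6106, 9610, 2181, 2633, 8633, 519, 4495, 8972, 4231

row_key=K13: user_limit=7227 → 7227
row_key=K20: user_limit=5686 → 5686
row_key=K23: user_limit=NULL, plan_limit=NULL, system_limit=6106 → 6106
row_key=K42: user_limit=9610 → 9610
row_key=K46: user_limit=NULL, plan_limit=2181 → 2181
row_key=K52: user_limit=NULL, plan_limit=2633 → 2633
row_key=K72: user_limit=8633 → 8633
row_key=K73: user_limit=519 → 519
row_key=K77: user_limit=NULL, plan_limit=4495 → 4495
row_key=K80: user_limit=8972 → 8972
row_key=K91: user_limit=4231 → 4231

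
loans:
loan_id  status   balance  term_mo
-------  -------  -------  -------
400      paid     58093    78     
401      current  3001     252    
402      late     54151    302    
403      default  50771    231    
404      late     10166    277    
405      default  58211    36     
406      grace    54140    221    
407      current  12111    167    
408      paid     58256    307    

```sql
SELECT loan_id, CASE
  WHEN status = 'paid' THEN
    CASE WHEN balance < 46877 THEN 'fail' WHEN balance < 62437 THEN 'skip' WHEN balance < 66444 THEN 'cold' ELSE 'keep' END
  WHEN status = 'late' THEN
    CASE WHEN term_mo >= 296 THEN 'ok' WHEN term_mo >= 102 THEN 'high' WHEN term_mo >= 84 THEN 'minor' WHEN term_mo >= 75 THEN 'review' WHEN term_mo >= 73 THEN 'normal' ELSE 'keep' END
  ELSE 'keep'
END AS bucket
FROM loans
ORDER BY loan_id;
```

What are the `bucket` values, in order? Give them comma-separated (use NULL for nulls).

loan_id=400: status='paid' → inner[balance < 62437] → skip
loan_id=401: status='current' → outer ELSE → keep
loan_id=402: status='late' → inner[term_mo >= 296] → ok
loan_id=403: status='default' → outer ELSE → keep
loan_id=404: status='late' → inner[term_mo >= 102] → high
loan_id=405: status='default' → outer ELSE → keep
loan_id=406: status='grace' → outer ELSE → keep
loan_id=407: status='current' → outer ELSE → keep
loan_id=408: status='paid' → inner[balance < 62437] → skip

skip, keep, ok, keep, high, keep, keep, keep, skip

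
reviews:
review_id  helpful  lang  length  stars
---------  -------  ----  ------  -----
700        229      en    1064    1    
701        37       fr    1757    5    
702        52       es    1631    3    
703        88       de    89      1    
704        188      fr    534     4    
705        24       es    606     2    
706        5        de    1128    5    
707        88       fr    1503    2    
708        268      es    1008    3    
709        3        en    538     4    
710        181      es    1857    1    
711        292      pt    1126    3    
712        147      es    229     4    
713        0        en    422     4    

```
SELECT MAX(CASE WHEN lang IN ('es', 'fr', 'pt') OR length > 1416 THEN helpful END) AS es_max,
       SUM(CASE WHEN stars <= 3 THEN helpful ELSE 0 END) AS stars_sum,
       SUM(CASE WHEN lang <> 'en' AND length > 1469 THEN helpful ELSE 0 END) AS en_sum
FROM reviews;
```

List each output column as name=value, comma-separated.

[es_max: lang IN ('es', 'fr', 'pt') OR length > 1416]
review_id=700: ✗
review_id=701: ✓ → 37
review_id=702: ✓ → 52
review_id=703: ✗
review_id=704: ✓ → 188
review_id=705: ✓ → 24
review_id=706: ✗
review_id=707: ✓ → 88
review_id=708: ✓ → 268
review_id=709: ✗
review_id=710: ✓ → 181
review_id=711: ✓ → 292
review_id=712: ✓ → 147
review_id=713: ✗
es_max = MAX(37, 52, 188, 24, 88, 268, 181, 292, 147) = 292
—
[stars_sum: stars <= 3]
review_id=700: ✓ → 229
review_id=701: ✗
review_id=702: ✓ → 52
review_id=703: ✓ → 88
review_id=704: ✗
review_id=705: ✓ → 24
review_id=706: ✗
review_id=707: ✓ → 88
review_id=708: ✓ → 268
review_id=709: ✗
review_id=710: ✓ → 181
review_id=711: ✓ → 292
review_id=712: ✗
review_id=713: ✗
stars_sum = 229 + 52 + 88 + 24 + 88 + 268 + 181 + 292 = 1222
—
[en_sum: lang <> 'en' AND length > 1469]
review_id=700: ✗
review_id=701: ✓ → 37
review_id=702: ✓ → 52
review_id=703: ✗
review_id=704: ✗
review_id=705: ✗
review_id=706: ✗
review_id=707: ✓ → 88
review_id=708: ✗
review_id=709: ✗
review_id=710: ✓ → 181
review_id=711: ✗
review_id=712: ✗
review_id=713: ✗
en_sum = 37 + 52 + 88 + 181 = 358

es_max=292, stars_sum=1222, en_sum=358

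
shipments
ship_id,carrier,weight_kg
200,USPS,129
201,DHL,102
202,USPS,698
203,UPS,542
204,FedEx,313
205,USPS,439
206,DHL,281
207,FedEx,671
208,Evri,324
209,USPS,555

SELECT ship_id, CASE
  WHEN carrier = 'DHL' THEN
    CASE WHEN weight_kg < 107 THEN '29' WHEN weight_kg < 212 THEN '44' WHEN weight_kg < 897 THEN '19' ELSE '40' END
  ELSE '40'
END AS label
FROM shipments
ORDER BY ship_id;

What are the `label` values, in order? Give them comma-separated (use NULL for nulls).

ship_id=200: carrier='USPS' → outer ELSE → 40
ship_id=201: carrier='DHL' → inner[weight_kg < 107] → 29
ship_id=202: carrier='USPS' → outer ELSE → 40
ship_id=203: carrier='UPS' → outer ELSE → 40
ship_id=204: carrier='FedEx' → outer ELSE → 40
ship_id=205: carrier='USPS' → outer ELSE → 40
ship_id=206: carrier='DHL' → inner[weight_kg < 897] → 19
ship_id=207: carrier='FedEx' → outer ELSE → 40
ship_id=208: carrier='Evri' → outer ELSE → 40
ship_id=209: carrier='USPS' → outer ELSE → 40

40, 29, 40, 40, 40, 40, 19, 40, 40, 40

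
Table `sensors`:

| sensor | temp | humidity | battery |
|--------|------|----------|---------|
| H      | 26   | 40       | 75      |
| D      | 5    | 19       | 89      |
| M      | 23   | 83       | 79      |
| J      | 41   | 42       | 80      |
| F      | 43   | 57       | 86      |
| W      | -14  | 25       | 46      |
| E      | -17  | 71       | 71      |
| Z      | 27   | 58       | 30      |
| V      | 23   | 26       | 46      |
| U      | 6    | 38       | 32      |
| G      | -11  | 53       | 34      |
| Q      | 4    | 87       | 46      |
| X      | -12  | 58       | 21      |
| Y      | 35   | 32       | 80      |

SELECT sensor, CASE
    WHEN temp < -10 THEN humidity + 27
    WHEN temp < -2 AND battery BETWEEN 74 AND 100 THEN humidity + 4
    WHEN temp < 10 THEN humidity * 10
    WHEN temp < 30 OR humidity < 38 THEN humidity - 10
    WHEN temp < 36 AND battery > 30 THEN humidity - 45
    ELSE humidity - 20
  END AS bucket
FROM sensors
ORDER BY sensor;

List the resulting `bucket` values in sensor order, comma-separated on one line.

190, 98, 37, 80, 30, 22, 73, 870, 380, 16, 52, 85, 22, 48

sensor=D: temp < 10 → 190
sensor=E: temp < -10 → 98
sensor=F: ELSE → 37
sensor=G: temp < -10 → 80
sensor=H: temp < 30 OR humidity < 38 → 30
sensor=J: ELSE → 22
sensor=M: temp < 30 OR humidity < 38 → 73
sensor=Q: temp < 10 → 870
sensor=U: temp < 10 → 380
sensor=V: temp < 30 OR humidity < 38 → 16
sensor=W: temp < -10 → 52
sensor=X: temp < -10 → 85
sensor=Y: temp < 30 OR humidity < 38 → 22
sensor=Z: temp < 30 OR humidity < 38 → 48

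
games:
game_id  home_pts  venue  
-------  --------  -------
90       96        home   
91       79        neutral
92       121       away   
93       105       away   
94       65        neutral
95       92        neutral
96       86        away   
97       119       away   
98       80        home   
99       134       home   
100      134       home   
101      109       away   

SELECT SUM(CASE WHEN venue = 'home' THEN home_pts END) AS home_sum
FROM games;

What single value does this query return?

444

game_id=90: ✓ → 96
game_id=91: ✗
game_id=92: ✗
game_id=93: ✗
game_id=94: ✗
game_id=95: ✗
game_id=96: ✗
game_id=97: ✗
game_id=98: ✓ → 80
game_id=99: ✓ → 134
game_id=100: ✓ → 134
game_id=101: ✗
home_sum = 96 + 80 + 134 + 134 = 444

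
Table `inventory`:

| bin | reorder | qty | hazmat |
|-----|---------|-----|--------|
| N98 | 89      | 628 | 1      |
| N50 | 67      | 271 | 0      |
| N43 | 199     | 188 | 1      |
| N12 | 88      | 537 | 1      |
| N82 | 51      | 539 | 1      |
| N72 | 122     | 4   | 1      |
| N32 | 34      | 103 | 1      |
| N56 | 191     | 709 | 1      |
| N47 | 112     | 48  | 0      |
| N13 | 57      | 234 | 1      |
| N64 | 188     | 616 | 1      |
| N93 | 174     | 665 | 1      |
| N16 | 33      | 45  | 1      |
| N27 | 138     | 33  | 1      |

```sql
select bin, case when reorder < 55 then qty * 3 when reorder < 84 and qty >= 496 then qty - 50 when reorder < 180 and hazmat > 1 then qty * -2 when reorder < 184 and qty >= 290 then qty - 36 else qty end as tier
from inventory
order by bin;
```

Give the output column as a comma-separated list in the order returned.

bin=N12: reorder < 184 and qty >= 290 → 501
bin=N13: ELSE → 234
bin=N16: reorder < 55 → 135
bin=N27: ELSE → 33
bin=N32: reorder < 55 → 309
bin=N43: ELSE → 188
bin=N47: ELSE → 48
bin=N50: ELSE → 271
bin=N56: ELSE → 709
bin=N64: ELSE → 616
bin=N72: ELSE → 4
bin=N82: reorder < 55 → 1617
bin=N93: reorder < 184 and qty >= 290 → 629
bin=N98: reorder < 184 and qty >= 290 → 592

501, 234, 135, 33, 309, 188, 48, 271, 709, 616, 4, 1617, 629, 592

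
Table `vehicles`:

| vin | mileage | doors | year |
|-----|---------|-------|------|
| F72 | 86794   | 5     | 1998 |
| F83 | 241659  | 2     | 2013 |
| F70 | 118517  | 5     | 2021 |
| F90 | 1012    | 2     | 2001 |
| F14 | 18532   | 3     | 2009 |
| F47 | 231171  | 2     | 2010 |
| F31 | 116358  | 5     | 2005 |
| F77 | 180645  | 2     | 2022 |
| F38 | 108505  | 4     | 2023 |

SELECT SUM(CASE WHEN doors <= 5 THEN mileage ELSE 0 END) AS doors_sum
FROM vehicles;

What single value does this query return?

1103193

vin=F72: ✓ → 86794
vin=F83: ✓ → 241659
vin=F70: ✓ → 118517
vin=F90: ✓ → 1012
vin=F14: ✓ → 18532
vin=F47: ✓ → 231171
vin=F31: ✓ → 116358
vin=F77: ✓ → 180645
vin=F38: ✓ → 108505
doors_sum = 86794 + 241659 + 118517 + 1012 + 18532 + 231171 + 116358 + 180645 + 108505 = 1103193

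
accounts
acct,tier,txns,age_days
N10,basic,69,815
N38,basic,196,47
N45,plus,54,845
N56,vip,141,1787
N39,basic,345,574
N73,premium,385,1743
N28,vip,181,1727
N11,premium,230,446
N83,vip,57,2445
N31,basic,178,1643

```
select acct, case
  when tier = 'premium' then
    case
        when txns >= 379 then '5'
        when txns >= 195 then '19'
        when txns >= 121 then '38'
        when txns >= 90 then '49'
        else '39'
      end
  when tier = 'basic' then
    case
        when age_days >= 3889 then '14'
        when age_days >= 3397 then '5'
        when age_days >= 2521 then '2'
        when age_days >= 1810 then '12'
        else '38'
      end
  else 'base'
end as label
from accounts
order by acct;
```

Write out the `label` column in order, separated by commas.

38, 19, base, 38, 38, 38, base, base, 5, base

acct=N10: tier='basic' → inner[ELSE] → 38
acct=N11: tier='premium' → inner[txns >= 195] → 19
acct=N28: tier='vip' → outer ELSE → base
acct=N31: tier='basic' → inner[ELSE] → 38
acct=N38: tier='basic' → inner[ELSE] → 38
acct=N39: tier='basic' → inner[ELSE] → 38
acct=N45: tier='plus' → outer ELSE → base
acct=N56: tier='vip' → outer ELSE → base
acct=N73: tier='premium' → inner[txns >= 379] → 5
acct=N83: tier='vip' → outer ELSE → base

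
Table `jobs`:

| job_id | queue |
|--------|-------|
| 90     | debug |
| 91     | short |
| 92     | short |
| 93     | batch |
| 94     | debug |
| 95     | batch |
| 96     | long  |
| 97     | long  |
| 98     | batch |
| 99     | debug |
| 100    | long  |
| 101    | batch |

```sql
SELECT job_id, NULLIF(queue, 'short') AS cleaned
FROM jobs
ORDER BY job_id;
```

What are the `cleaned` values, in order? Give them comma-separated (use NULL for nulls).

debug, NULL, NULL, batch, debug, batch, long, long, batch, debug, long, batch

job_id=90: queue=debug vs short: differ → debug
job_id=91: queue=short vs short: equal → NULL
job_id=92: queue=short vs short: equal → NULL
job_id=93: queue=batch vs short: differ → batch
job_id=94: queue=debug vs short: differ → debug
job_id=95: queue=batch vs short: differ → batch
job_id=96: queue=long vs short: differ → long
job_id=97: queue=long vs short: differ → long
job_id=98: queue=batch vs short: differ → batch
job_id=99: queue=debug vs short: differ → debug
job_id=100: queue=long vs short: differ → long
job_id=101: queue=batch vs short: differ → batch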